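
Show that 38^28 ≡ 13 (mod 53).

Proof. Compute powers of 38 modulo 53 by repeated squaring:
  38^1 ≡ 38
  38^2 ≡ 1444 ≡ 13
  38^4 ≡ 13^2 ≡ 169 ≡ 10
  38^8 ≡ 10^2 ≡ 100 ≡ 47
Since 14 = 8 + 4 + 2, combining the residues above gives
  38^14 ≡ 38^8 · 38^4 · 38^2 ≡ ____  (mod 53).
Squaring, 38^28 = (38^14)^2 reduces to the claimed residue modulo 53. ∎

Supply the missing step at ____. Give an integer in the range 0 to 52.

15

Multiply the listed residues: 47 · 10 · 13 = 470 → 6110.
Reducing modulo 53: 6110 = 115·53 + 15, so 38^14 ≡ 15.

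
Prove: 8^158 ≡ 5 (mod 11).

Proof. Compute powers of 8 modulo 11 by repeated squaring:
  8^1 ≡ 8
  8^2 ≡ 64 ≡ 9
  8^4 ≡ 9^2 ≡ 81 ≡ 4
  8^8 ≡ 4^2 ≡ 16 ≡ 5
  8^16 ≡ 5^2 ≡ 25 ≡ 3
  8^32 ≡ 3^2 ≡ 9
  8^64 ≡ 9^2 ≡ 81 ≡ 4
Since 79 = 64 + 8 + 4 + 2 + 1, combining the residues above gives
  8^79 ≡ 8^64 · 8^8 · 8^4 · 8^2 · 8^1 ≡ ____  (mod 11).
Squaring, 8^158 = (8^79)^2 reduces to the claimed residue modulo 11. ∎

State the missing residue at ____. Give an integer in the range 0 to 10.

Multiply the listed residues: 4 · 5 · 4 · 9 · 8 = 20 → 80 → 720 → 5760.
Reducing modulo 11: 5760 = 523·11 + 7, so 8^79 ≡ 7.

7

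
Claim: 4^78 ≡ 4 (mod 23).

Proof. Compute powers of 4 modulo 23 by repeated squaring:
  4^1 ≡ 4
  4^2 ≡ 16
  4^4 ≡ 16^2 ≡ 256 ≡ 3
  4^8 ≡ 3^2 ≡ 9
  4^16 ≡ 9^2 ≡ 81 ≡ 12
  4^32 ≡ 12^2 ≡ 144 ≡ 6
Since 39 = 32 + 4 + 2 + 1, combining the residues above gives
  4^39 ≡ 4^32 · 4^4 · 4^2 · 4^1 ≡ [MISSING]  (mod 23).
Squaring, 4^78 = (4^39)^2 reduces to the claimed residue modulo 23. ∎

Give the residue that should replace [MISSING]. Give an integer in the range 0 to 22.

2

4^32 · 4^4 · 4^2 · 4^1 ≡ 6 · 3 · 16 · 4 = 1152.
1152 mod 23 = 2, so 4^39 ≡ 2 (mod 23).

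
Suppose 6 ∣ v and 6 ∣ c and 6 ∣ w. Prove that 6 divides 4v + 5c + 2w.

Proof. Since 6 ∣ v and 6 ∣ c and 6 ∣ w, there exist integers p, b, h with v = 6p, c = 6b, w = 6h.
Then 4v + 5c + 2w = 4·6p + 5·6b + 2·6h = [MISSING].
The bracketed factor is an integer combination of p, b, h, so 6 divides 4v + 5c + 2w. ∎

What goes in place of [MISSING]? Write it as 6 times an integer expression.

6(5b + 2h + 4p)

Pull the common 6 out of every term: 4·6p + 5·6b + 2·6h = 6(5b + 2h + 4p).
5b + 2h + 4p is an integer, which exhibits the divisibility.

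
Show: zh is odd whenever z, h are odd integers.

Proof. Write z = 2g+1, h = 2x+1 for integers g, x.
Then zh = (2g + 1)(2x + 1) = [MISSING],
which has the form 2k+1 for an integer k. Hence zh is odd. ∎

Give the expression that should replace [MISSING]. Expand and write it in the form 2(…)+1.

2(2gx + g + x) + 1

Expanding: (2g + 1)(2x + 1) = 4gx + 2g + 2x + 1.
Every term except the constant is even, so this is 2(2gx + g + x) + 1,
and 2gx + g + x ∈ ℤ gives the required form.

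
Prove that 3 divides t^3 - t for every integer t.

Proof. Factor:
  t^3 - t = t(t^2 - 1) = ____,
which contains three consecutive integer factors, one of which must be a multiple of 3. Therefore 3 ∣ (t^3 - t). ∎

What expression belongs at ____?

(t - 1)t(t + 1)

t(t^2 - 1) = t(t - 1)(t + 1) = (t - 1)t(t + 1).
These three factors are consecutive integers, so their product is divisible by 3.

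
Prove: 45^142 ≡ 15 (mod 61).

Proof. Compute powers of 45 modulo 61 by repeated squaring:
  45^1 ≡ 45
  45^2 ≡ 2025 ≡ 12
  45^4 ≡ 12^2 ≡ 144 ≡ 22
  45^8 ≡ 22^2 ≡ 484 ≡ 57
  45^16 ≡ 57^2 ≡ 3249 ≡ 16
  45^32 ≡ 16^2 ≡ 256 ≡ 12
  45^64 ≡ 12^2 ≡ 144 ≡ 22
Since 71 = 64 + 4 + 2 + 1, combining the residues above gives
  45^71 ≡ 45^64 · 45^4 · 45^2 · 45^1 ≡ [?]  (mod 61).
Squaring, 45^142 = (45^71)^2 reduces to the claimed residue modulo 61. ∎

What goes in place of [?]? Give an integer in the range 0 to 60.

36

Multiply the listed residues: 22 · 22 · 12 · 45 = 484 → 5808 → 261360.
Reducing modulo 61: 261360 = 4284·61 + 36, so 45^71 ≡ 36.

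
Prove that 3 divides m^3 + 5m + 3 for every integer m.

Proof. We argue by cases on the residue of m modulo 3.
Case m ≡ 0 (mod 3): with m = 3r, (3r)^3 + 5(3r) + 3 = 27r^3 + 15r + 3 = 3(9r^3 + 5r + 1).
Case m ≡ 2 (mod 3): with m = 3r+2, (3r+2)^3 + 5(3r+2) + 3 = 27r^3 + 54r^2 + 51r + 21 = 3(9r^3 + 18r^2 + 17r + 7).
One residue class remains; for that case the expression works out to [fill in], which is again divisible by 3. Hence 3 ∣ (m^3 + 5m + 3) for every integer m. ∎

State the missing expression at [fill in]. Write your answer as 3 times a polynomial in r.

The residues treated are {0, 2}, so the missing case is m ≡ 1 (mod 3); write m = 3r+1.
Then (3r+1)^3 + 5(3r+1) + 3 = 27r^3 + 27r^2 + 24r + 9 = 3(9r^3 + 9r^2 + 8r + 3).

3(9r^3 + 9r^2 + 8r + 3)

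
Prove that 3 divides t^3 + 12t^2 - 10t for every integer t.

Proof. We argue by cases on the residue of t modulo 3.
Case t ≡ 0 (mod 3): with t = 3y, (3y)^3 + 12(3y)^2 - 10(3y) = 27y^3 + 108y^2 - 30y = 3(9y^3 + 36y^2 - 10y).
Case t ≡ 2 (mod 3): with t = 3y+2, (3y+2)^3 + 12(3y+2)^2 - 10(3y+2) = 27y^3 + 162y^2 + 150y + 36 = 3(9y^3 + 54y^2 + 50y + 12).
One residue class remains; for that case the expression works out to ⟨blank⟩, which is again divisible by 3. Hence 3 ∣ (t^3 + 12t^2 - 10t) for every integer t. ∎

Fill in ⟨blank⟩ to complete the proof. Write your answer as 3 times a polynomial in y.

3(9y^3 + 45y^2 + 17y + 1)

Only t ≡ 1 (mod 3) is unaccounted for. Put t = 3y+1:
(3y+1)^3 + 12(3y+1)^2 - 10(3y+1) expands to 27y^3 + 135y^2 + 51y + 3,
and factoring out 3 leaves 3(9y^3 + 45y^2 + 17y + 1).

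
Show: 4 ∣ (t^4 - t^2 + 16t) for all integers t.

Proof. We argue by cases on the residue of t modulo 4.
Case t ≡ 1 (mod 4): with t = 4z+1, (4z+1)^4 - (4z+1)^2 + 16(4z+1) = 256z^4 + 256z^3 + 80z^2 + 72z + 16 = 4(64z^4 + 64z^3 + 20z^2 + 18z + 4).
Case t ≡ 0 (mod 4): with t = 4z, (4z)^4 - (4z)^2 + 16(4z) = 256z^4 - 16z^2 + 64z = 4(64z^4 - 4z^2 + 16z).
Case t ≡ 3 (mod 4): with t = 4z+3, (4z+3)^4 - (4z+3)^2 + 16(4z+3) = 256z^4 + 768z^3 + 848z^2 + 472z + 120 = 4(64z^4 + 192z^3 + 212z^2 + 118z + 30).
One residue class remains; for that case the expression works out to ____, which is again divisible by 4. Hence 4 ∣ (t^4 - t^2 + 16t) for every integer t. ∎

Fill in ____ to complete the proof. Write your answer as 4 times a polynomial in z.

4(64z^4 + 128z^3 + 92z^2 + 44z + 11)

Only t ≡ 2 (mod 4) is unaccounted for. Put t = 4z+2:
(4z+2)^4 - (4z+2)^2 + 16(4z+2) expands to 256z^4 + 512z^3 + 368z^2 + 176z + 44,
and factoring out 4 leaves 4(64z^4 + 128z^3 + 92z^2 + 44z + 11).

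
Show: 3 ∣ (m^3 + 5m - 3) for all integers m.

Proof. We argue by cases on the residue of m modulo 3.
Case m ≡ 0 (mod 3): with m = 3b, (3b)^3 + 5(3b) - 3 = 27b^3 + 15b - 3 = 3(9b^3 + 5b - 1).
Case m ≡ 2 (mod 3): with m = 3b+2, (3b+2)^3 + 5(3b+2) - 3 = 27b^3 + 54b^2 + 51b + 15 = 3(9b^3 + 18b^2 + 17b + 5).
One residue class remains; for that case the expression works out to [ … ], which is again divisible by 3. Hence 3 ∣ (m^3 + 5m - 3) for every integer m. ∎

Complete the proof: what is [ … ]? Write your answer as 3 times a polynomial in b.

3(9b^3 + 9b^2 + 8b + 1)

Only m ≡ 1 (mod 3) is unaccounted for. Put m = 3b+1:
(3b+1)^3 + 5(3b+1) - 3 expands to 27b^3 + 27b^2 + 24b + 3,
and factoring out 3 leaves 3(9b^3 + 9b^2 + 8b + 1).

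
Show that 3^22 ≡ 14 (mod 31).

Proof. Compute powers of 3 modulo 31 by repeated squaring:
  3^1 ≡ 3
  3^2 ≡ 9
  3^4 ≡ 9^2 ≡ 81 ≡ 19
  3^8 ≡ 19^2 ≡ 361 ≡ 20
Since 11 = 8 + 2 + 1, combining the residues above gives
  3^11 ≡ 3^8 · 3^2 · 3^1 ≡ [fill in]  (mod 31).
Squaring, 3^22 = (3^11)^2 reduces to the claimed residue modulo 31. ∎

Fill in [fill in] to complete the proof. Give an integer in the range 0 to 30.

3^8 · 3^2 · 3^1 ≡ 20 · 9 · 3 = 540.
540 mod 31 = 13, so 3^11 ≡ 13 (mod 31).

13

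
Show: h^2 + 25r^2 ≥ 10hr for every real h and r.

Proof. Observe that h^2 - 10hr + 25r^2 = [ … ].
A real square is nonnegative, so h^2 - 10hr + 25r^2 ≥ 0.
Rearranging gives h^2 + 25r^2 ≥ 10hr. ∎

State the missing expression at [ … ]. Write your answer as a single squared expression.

(h - 5r)^2

The leading and trailing coefficients are 1^2 and 5^2, and 10 = 2·1·5, so the trinomial is (h - 5r)^2.
Hence h^2 - 10hr + 25r^2 ≥ 0.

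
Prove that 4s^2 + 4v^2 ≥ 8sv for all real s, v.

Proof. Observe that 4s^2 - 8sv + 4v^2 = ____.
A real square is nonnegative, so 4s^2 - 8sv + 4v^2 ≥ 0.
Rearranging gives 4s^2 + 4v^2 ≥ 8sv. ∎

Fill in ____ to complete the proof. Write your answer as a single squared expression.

(2s - 2v)^2

The leading and trailing coefficients are 2^2 and 2^2, and 8 = 2·2·2, so the trinomial is (2s - 2v)^2.
Hence 4s^2 - 8sv + 4v^2 ≥ 0.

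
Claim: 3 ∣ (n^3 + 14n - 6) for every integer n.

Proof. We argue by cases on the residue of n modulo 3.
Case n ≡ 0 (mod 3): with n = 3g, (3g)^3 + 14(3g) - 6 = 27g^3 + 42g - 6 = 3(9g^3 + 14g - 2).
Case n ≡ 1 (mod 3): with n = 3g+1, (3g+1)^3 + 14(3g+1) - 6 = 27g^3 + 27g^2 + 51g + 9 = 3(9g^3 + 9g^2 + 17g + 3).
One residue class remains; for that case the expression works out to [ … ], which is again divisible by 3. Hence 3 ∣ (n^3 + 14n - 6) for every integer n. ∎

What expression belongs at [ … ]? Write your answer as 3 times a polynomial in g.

3(9g^3 + 18g^2 + 26g + 10)

Only n ≡ 2 (mod 3) is unaccounted for. Put n = 3g+2:
(3g+2)^3 + 14(3g+2) - 6 expands to 27g^3 + 54g^2 + 78g + 30,
and factoring out 3 leaves 3(9g^3 + 18g^2 + 26g + 10).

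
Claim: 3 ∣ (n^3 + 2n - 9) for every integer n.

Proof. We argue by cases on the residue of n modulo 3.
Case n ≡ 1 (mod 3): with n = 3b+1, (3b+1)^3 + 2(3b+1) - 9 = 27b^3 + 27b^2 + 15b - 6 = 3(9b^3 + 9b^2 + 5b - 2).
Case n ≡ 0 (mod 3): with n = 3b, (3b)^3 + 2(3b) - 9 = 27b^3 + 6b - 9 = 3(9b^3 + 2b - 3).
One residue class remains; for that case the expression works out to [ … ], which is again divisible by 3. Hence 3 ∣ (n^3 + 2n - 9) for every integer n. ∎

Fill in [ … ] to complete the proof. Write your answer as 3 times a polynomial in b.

3(9b^3 + 18b^2 + 14b + 1)

Only n ≡ 2 (mod 3) is unaccounted for. Put n = 3b+2:
(3b+2)^3 + 2(3b+2) - 9 expands to 27b^3 + 54b^2 + 42b + 3,
and factoring out 3 leaves 3(9b^3 + 18b^2 + 14b + 1).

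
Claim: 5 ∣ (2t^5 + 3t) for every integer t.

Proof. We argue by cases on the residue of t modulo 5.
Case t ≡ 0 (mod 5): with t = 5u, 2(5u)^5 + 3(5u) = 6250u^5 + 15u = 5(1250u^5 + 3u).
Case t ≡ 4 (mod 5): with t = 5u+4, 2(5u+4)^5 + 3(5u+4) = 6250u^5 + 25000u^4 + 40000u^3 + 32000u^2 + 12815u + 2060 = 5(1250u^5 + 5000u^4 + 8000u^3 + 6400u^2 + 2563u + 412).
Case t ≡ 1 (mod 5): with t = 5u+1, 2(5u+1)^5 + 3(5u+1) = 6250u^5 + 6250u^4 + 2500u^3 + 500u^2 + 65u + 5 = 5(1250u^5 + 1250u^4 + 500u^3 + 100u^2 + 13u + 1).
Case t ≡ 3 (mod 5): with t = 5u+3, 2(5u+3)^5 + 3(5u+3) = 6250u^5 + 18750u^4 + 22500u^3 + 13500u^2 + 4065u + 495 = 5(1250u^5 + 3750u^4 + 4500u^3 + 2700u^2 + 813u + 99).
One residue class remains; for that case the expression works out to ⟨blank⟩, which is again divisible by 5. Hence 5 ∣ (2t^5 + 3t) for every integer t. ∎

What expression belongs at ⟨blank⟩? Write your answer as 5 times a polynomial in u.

5(1250u^5 + 2500u^4 + 2000u^3 + 800u^2 + 163u + 14)

The residues treated are {0, 4, 1, 3}, so the missing case is t ≡ 2 (mod 5); write t = 5u+2.
Then 2(5u+2)^5 + 3(5u+2) = 6250u^5 + 12500u^4 + 10000u^3 + 4000u^2 + 815u + 70 = 5(1250u^5 + 2500u^4 + 2000u^3 + 800u^2 + 163u + 14).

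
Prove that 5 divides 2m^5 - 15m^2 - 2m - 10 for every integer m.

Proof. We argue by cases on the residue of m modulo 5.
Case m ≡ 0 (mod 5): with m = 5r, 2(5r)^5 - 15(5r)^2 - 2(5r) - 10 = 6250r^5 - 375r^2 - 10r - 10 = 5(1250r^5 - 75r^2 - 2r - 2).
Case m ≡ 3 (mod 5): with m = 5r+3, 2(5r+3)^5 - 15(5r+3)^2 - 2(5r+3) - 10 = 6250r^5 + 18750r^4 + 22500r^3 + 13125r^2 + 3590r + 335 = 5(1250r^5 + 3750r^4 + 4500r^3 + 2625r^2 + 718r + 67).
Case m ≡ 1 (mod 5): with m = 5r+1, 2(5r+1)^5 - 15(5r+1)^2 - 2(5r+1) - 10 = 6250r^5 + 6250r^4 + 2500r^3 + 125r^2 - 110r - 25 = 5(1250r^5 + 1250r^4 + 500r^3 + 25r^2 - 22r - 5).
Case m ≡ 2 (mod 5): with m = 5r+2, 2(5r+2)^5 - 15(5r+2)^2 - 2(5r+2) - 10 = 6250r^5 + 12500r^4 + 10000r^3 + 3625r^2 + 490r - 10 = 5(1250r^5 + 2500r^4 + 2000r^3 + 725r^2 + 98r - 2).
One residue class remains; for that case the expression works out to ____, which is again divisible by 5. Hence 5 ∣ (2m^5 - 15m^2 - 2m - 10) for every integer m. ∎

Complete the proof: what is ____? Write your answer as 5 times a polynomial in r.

5(1250r^5 + 5000r^4 + 8000r^3 + 6325r^2 + 2438r + 358)

Only m ≡ 4 (mod 5) is unaccounted for. Put m = 5r+4:
2(5r+4)^5 - 15(5r+4)^2 - 2(5r+4) - 10 expands to 6250r^5 + 25000r^4 + 40000r^3 + 31625r^2 + 12190r + 1790,
and factoring out 5 leaves 5(1250r^5 + 5000r^4 + 8000r^3 + 6325r^2 + 2438r + 358).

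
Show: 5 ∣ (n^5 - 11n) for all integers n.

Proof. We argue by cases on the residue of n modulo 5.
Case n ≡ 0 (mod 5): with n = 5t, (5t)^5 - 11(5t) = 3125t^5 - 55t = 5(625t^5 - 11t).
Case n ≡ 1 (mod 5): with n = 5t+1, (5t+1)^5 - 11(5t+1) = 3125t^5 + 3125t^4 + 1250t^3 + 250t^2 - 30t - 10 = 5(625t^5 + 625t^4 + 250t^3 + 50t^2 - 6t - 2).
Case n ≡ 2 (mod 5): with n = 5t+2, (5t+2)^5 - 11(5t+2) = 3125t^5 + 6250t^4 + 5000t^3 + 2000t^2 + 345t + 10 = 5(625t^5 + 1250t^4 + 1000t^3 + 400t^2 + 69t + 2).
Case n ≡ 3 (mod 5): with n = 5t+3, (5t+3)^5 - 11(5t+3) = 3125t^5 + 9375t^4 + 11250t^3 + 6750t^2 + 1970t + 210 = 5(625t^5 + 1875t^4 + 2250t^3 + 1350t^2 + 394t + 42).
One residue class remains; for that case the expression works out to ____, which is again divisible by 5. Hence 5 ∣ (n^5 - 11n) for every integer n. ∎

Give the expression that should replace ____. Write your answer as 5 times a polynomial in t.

The residues treated are {0, 1, 2, 3}, so the missing case is n ≡ 4 (mod 5); write n = 5t+4.
Then (5t+4)^5 - 11(5t+4) = 3125t^5 + 12500t^4 + 20000t^3 + 16000t^2 + 6345t + 980 = 5(625t^5 + 2500t^4 + 4000t^3 + 3200t^2 + 1269t + 196).

5(625t^5 + 2500t^4 + 4000t^3 + 3200t^2 + 1269t + 196)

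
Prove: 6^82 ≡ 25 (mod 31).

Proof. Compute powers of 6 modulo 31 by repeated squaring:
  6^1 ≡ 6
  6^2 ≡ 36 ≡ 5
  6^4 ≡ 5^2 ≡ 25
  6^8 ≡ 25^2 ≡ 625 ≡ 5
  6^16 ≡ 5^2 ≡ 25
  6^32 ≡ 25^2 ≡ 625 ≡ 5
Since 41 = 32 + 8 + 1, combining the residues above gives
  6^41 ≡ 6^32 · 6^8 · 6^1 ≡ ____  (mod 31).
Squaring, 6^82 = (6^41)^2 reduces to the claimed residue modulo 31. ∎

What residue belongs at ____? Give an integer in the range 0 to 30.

26

6^32 · 6^8 · 6^1 ≡ 5 · 5 · 6 = 150.
150 mod 31 = 26, so 6^41 ≡ 26 (mod 31).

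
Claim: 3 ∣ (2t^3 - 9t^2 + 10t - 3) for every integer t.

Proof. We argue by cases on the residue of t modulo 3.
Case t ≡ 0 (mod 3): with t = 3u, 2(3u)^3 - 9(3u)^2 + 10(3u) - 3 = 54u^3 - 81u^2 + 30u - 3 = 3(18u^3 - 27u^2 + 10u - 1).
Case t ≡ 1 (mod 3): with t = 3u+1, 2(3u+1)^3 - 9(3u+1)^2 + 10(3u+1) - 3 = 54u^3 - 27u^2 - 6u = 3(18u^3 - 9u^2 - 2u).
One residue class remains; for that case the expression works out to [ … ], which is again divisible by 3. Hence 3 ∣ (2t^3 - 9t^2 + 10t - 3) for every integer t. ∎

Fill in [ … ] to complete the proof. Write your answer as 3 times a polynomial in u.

The residues treated are {0, 1}, so the missing case is t ≡ 2 (mod 3); write t = 3u+2.
Then 2(3u+2)^3 - 9(3u+2)^2 + 10(3u+2) - 3 = 54u^3 + 27u^2 - 6u - 3 = 3(18u^3 + 9u^2 - 2u - 1).

3(18u^3 + 9u^2 - 2u - 1)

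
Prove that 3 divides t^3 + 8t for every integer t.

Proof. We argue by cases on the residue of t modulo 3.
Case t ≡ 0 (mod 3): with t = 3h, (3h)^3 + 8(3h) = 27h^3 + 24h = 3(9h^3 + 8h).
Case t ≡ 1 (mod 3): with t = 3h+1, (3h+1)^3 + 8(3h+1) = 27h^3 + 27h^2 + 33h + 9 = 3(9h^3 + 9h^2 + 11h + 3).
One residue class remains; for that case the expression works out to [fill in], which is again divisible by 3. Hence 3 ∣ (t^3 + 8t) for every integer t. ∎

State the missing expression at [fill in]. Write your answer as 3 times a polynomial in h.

3(9h^3 + 18h^2 + 20h + 8)

The residues treated are {0, 1}, so the missing case is t ≡ 2 (mod 3); write t = 3h+2.
Then (3h+2)^3 + 8(3h+2) = 27h^3 + 54h^2 + 60h + 24 = 3(9h^3 + 18h^2 + 20h + 8).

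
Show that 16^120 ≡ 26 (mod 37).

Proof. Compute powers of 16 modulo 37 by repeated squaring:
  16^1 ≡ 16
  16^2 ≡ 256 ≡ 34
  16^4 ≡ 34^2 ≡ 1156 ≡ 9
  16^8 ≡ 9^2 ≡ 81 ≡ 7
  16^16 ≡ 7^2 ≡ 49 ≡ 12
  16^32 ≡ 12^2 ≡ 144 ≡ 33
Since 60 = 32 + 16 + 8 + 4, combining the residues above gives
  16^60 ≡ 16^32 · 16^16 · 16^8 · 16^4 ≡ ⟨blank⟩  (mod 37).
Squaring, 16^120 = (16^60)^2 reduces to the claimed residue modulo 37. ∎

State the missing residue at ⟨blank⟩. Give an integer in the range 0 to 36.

16^32 · 16^16 · 16^8 · 16^4 ≡ 33 · 12 · 7 · 9 = 24948.
24948 mod 37 = 10, so 16^60 ≡ 10 (mod 37).

10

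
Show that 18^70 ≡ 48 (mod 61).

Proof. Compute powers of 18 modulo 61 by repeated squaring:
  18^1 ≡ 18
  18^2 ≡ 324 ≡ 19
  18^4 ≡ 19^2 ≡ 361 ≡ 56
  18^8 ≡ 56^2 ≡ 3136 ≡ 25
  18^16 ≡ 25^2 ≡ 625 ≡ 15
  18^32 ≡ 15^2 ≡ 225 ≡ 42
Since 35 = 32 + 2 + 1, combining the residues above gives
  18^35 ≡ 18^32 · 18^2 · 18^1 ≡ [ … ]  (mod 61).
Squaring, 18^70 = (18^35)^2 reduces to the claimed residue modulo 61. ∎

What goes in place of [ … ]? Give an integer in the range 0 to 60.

Multiply the listed residues: 42 · 19 · 18 = 798 → 14364.
Reducing modulo 61: 14364 = 235·61 + 29, so 18^35 ≡ 29.

29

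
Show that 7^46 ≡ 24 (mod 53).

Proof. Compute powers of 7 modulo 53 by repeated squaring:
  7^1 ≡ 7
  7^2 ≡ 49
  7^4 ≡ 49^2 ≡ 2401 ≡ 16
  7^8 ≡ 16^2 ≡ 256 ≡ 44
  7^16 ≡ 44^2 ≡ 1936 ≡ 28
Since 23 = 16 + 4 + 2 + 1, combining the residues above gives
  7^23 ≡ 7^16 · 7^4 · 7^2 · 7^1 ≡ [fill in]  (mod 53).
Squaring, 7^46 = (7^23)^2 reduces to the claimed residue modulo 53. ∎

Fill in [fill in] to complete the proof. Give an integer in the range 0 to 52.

17

7^16 · 7^4 · 7^2 · 7^1 ≡ 28 · 16 · 49 · 7 = 153664.
153664 mod 53 = 17, so 7^23 ≡ 17 (mod 53).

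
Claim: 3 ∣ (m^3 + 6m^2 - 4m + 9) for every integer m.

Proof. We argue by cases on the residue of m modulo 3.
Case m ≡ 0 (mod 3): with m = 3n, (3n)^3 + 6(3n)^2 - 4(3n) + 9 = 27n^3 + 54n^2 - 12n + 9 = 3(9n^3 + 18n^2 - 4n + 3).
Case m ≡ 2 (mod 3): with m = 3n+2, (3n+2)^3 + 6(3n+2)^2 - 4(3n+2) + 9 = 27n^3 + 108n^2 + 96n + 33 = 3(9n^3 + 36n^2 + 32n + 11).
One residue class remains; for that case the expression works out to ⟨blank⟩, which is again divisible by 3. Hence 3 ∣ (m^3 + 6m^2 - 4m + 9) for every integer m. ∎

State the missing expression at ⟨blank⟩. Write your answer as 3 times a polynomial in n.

The residues treated are {0, 2}, so the missing case is m ≡ 1 (mod 3); write m = 3n+1.
Then (3n+1)^3 + 6(3n+1)^2 - 4(3n+1) + 9 = 27n^3 + 81n^2 + 33n + 12 = 3(9n^3 + 27n^2 + 11n + 4).

3(9n^3 + 27n^2 + 11n + 4)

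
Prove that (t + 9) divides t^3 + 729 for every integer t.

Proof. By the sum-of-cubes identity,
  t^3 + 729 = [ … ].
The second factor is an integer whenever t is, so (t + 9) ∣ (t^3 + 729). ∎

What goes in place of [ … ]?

a^3 + b^3 = (a + b)(a^2 - ab + b^2). With a = t, b = 9:
t^3 + 729 = (t + 9)(t^2 - 9t + 81).

(t + 9)(t^2 - 9t + 81)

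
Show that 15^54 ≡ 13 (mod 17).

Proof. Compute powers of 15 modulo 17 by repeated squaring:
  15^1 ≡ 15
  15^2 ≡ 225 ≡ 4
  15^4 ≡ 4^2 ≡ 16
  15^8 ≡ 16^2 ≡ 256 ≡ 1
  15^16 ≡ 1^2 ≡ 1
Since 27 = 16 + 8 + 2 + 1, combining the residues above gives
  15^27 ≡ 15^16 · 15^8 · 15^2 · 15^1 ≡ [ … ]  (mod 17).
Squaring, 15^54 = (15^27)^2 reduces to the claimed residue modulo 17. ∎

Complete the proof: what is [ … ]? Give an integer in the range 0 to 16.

Multiply the listed residues: 1 · 1 · 4 · 15 = 1 → 4 → 60.
Reducing modulo 17: 60 = 3·17 + 9, so 15^27 ≡ 9.

9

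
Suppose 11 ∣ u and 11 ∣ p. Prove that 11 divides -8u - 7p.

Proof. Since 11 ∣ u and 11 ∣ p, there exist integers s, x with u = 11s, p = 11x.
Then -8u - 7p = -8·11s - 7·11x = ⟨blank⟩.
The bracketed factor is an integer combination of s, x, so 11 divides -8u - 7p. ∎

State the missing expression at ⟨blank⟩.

Each term has a factor of 11: -8·11s - 7·11x = 11·(-8s - 7x).
Since -8s - 7x is an integer, 11 ∣ (-8u - 7p).

11(-8s - 7x)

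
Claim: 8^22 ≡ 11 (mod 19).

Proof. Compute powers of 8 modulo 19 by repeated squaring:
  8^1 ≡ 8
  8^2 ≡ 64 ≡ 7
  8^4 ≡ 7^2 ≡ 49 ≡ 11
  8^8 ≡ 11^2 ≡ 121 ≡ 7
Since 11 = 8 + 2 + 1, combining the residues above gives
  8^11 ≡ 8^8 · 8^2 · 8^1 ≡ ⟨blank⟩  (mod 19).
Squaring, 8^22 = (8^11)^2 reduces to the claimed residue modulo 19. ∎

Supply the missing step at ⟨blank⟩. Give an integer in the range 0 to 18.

12

8^8 · 8^2 · 8^1 ≡ 7 · 7 · 8 = 392.
392 mod 19 = 12, so 8^11 ≡ 12 (mod 19).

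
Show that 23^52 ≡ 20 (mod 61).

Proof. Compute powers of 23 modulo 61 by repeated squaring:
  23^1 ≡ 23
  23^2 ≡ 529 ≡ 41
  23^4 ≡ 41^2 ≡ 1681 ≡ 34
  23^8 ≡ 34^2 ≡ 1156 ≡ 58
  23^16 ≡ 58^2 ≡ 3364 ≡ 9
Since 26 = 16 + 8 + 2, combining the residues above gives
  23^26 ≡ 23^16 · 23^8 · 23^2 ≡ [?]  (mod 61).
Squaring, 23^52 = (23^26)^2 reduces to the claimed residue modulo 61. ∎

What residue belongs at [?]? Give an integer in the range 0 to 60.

52

Multiply the listed residues: 9 · 58 · 41 = 522 → 21402.
Reducing modulo 61: 21402 = 350·61 + 52, so 23^26 ≡ 52.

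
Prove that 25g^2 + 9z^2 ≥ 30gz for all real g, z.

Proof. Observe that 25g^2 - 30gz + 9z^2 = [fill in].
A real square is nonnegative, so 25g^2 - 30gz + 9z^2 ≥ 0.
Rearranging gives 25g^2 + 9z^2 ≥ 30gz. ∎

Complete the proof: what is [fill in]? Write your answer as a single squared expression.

(5g - 3z)^2

25g^2 - 30gz + 9z^2 is a perfect-square trinomial: the outer terms are (5g)^2 and (3z)^2, and the cross term is -2·5g·3z.
So 25g^2 - 30gz + 9z^2 = (5g - 3z)^2 ≥ 0.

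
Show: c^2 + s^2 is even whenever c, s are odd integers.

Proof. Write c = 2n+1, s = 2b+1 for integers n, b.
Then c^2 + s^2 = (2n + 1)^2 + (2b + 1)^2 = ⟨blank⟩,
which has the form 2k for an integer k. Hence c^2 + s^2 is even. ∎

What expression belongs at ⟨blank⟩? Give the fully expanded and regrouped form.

(2n + 1)^2 + (2b + 1)^2 = 4b^2 + 4b + 4n^2 + 4n + 2
= 2(2b^2 + 2b + 2n^2 + 2n + 1).
Since 2b^2 + 2b + 2n^2 + 2n + 1 is an integer, the sum of squares is of the form 2k for an integer k.

2(2b^2 + 2b + 2n^2 + 2n + 1)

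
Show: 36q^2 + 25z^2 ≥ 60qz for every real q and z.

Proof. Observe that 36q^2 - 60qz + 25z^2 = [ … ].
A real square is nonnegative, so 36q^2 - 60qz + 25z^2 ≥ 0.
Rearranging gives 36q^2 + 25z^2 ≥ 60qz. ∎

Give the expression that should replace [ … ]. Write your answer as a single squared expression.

(6q - 5z)^2

The leading and trailing coefficients are 6^2 and 5^2, and 60 = 2·6·5, so the trinomial is (6q - 5z)^2.
Hence 36q^2 - 60qz + 25z^2 ≥ 0.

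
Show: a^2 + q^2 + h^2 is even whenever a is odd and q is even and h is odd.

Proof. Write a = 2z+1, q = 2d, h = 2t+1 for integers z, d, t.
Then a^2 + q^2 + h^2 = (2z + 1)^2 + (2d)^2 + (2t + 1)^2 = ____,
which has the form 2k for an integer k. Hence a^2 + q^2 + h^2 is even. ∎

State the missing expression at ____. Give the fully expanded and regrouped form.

Expanding: (2z + 1)^2 + (2d)^2 + (2t + 1)^2 = 4d^2 + 4t^2 + 4t + 4z^2 + 4z + 2.
Every term is even; pulling out the factor of 2 gives 2(2d^2 + 2t^2 + 2t + 2z^2 + 2z + 1).

2(2d^2 + 2t^2 + 2t + 2z^2 + 2z + 1)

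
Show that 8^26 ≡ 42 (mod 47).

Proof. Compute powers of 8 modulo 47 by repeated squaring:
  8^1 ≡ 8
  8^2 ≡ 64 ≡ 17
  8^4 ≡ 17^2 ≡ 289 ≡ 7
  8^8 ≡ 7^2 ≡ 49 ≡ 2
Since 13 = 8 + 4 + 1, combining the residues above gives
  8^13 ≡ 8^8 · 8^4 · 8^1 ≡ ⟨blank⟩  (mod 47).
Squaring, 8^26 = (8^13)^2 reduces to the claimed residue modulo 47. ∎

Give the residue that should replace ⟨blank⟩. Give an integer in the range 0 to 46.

Multiply the listed residues: 2 · 7 · 8 = 14 → 112.
Reducing modulo 47: 112 = 2·47 + 18, so 8^13 ≡ 18.

18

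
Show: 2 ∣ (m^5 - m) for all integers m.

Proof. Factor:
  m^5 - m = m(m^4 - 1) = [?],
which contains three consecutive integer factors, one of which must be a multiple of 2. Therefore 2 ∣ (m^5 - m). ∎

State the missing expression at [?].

m^4 - 1 = (m^2 - 1)(m^2 + 1), and m^2 - 1 = (m-1)(m+1).
So m(m^4 - 1) = (m - 1)m(m + 1)(m^2 + 1).

(m - 1)m(m + 1)(m^2 + 1)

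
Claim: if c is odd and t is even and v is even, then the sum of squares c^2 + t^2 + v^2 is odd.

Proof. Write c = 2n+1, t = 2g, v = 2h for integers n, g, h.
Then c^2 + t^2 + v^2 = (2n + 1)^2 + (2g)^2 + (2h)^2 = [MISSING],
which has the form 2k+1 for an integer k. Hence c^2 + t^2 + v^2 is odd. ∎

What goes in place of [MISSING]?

(2n + 1)^2 + (2g)^2 + (2h)^2 = 4g^2 + 4h^2 + 4n^2 + 4n + 1
= 2(2g^2 + 2h^2 + 2n^2 + 2n) + 1.
Since 2g^2 + 2h^2 + 2n^2 + 2n is an integer, the sum of squares is of the form 2k+1 for an integer k.

2(2g^2 + 2h^2 + 2n^2 + 2n) + 1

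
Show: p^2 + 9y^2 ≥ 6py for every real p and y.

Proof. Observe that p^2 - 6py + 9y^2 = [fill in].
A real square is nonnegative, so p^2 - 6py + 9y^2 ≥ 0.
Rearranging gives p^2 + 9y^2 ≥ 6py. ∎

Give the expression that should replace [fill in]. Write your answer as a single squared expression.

(p - 3y)^2

p^2 - 6py + 9y^2 is a perfect-square trinomial: the outer terms are (p)^2 and (3y)^2, and the cross term is -2·p·3y.
So p^2 - 6py + 9y^2 = (p - 3y)^2 ≥ 0.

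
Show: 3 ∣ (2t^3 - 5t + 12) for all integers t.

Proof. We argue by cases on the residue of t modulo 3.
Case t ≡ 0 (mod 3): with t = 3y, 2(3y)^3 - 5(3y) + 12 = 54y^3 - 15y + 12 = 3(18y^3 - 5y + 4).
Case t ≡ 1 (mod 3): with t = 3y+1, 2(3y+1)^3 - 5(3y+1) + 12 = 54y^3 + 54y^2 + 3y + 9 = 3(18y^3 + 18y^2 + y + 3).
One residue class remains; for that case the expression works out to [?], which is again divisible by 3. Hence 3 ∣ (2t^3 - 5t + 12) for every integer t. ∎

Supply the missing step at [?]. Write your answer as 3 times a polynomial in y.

3(18y^3 + 36y^2 + 19y + 6)

The residues treated are {0, 1}, so the missing case is t ≡ 2 (mod 3); write t = 3y+2.
Then 2(3y+2)^3 - 5(3y+2) + 12 = 54y^3 + 108y^2 + 57y + 18 = 3(18y^3 + 36y^2 + 19y + 6).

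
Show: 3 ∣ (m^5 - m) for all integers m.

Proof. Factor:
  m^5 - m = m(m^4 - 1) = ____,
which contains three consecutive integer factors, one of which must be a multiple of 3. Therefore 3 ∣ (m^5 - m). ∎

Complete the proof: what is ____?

(m - 1)m(m + 1)(m^2 + 1)

m^4 - 1 = (m^2 - 1)(m^2 + 1), and m^2 - 1 = (m-1)(m+1).
So m(m^4 - 1) = (m - 1)m(m + 1)(m^2 + 1).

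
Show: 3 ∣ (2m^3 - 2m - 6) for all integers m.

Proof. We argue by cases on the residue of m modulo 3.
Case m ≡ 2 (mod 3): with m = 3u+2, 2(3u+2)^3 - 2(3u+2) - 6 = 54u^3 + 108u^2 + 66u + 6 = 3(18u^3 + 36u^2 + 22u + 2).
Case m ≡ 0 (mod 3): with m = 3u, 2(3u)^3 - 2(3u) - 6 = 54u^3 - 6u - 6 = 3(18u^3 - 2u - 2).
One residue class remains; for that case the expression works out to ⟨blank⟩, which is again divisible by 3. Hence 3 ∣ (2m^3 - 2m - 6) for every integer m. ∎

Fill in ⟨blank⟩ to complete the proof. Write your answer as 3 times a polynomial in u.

The residues treated are {2, 0}, so the missing case is m ≡ 1 (mod 3); write m = 3u+1.
Then 2(3u+1)^3 - 2(3u+1) - 6 = 54u^3 + 54u^2 + 12u - 6 = 3(18u^3 + 18u^2 + 4u - 2).

3(18u^3 + 18u^2 + 4u - 2)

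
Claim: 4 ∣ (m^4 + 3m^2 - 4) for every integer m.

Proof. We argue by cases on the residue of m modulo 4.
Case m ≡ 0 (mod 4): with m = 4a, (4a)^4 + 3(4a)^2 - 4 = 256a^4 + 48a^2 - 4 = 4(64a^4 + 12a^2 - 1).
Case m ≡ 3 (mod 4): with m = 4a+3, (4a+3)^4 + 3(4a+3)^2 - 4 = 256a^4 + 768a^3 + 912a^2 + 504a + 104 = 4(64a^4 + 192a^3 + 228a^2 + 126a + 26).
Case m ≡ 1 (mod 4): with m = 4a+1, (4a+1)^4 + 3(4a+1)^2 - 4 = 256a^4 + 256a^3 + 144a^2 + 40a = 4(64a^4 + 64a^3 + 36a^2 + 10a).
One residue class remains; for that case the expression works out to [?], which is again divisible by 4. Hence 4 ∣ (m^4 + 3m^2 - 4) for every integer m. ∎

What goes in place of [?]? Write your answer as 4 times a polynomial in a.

4(64a^4 + 128a^3 + 108a^2 + 44a + 6)

Only m ≡ 2 (mod 4) is unaccounted for. Put m = 4a+2:
(4a+2)^4 + 3(4a+2)^2 - 4 expands to 256a^4 + 512a^3 + 432a^2 + 176a + 24,
and factoring out 4 leaves 4(64a^4 + 128a^3 + 108a^2 + 44a + 6).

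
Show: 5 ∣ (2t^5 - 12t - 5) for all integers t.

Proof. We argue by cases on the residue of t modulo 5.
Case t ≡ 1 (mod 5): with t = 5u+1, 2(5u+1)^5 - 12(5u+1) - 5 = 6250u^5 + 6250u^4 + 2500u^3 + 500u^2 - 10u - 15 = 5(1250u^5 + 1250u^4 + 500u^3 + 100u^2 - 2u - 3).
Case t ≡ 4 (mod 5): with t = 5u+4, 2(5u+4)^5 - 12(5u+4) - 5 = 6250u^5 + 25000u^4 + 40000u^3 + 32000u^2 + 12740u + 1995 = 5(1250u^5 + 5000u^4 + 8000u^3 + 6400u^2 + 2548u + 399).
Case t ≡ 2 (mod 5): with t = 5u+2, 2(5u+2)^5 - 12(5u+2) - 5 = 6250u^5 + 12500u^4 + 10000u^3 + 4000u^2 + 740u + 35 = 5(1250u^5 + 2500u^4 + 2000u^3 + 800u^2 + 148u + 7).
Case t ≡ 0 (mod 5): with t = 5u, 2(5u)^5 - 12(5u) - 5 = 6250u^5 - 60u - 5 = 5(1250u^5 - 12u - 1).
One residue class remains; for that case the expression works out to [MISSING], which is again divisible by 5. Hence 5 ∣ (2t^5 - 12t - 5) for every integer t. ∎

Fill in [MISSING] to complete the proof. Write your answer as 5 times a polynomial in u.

The residues treated are {1, 4, 2, 0}, so the missing case is t ≡ 3 (mod 5); write t = 5u+3.
Then 2(5u+3)^5 - 12(5u+3) - 5 = 6250u^5 + 18750u^4 + 22500u^3 + 13500u^2 + 3990u + 445 = 5(1250u^5 + 3750u^4 + 4500u^3 + 2700u^2 + 798u + 89).

5(1250u^5 + 3750u^4 + 4500u^3 + 2700u^2 + 798u + 89)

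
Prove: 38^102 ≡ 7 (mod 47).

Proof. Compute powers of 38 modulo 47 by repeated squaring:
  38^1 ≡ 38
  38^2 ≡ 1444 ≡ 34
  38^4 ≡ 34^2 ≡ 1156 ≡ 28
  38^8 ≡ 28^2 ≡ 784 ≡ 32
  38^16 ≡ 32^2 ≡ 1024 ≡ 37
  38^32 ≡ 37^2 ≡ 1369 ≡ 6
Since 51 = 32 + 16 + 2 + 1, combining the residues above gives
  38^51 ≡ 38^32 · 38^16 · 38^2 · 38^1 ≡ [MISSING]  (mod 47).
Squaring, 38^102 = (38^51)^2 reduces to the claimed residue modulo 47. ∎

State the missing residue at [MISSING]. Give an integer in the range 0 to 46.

30

Multiply the listed residues: 6 · 37 · 34 · 38 = 222 → 7548 → 286824.
Reducing modulo 47: 286824 = 6102·47 + 30, so 38^51 ≡ 30.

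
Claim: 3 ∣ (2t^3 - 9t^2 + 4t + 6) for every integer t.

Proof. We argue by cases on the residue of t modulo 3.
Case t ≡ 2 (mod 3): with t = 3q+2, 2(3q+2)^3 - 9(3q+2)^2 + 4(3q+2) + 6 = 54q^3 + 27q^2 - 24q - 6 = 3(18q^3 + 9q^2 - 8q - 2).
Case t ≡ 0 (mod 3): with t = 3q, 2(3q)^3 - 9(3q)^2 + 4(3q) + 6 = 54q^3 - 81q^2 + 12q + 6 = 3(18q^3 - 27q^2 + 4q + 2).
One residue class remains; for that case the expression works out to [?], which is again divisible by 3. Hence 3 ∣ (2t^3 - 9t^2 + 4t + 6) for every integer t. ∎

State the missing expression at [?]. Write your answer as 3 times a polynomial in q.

Only t ≡ 1 (mod 3) is unaccounted for. Put t = 3q+1:
2(3q+1)^3 - 9(3q+1)^2 + 4(3q+1) + 6 expands to 54q^3 - 27q^2 - 24q + 3,
and factoring out 3 leaves 3(18q^3 - 9q^2 - 8q + 1).

3(18q^3 - 9q^2 - 8q + 1)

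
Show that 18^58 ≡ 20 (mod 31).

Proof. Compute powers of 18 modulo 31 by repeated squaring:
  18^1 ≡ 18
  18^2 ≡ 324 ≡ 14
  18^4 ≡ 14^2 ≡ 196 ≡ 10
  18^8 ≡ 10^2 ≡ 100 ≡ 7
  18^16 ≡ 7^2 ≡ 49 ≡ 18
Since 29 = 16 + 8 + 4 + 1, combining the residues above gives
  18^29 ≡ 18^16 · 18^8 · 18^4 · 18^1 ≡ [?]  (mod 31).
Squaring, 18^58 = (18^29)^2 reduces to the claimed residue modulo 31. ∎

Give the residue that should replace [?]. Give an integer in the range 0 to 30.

18^16 · 18^8 · 18^4 · 18^1 ≡ 18 · 7 · 10 · 18 = 22680.
22680 mod 31 = 19, so 18^29 ≡ 19 (mod 31).

19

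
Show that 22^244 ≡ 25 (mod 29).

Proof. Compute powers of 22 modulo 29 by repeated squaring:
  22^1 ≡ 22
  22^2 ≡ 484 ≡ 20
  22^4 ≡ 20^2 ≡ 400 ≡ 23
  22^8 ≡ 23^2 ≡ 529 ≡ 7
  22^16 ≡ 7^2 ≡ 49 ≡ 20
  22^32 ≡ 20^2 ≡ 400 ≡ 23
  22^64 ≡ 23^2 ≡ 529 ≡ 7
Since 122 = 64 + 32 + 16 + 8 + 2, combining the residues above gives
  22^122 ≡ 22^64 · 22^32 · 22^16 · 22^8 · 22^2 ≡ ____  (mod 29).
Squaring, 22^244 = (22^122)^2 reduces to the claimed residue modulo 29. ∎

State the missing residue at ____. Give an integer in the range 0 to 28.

Multiply the listed residues: 7 · 23 · 20 · 7 · 20 = 161 → 3220 → 22540 → 450800.
Reducing modulo 29: 450800 = 15544·29 + 24, so 22^122 ≡ 24.

24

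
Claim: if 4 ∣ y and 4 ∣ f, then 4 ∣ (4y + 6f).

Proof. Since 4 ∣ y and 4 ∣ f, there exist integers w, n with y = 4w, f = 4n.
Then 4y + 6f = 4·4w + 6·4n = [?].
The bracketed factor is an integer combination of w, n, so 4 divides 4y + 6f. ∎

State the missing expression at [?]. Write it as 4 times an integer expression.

Each term has a factor of 4: 4·4w + 6·4n = 4·(6n + 4w).
Since 6n + 4w is an integer, 4 ∣ (4y + 6f).

4(6n + 4w)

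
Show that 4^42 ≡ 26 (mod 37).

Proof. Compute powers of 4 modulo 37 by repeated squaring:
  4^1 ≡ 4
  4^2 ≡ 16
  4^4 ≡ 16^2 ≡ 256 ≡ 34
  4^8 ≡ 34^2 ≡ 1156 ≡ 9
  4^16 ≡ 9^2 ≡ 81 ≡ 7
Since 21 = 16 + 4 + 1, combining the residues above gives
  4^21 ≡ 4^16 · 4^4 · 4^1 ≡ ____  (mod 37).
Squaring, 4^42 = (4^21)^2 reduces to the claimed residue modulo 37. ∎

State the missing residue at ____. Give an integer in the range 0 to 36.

27

Multiply the listed residues: 7 · 34 · 4 = 238 → 952.
Reducing modulo 37: 952 = 25·37 + 27, so 4^21 ≡ 27.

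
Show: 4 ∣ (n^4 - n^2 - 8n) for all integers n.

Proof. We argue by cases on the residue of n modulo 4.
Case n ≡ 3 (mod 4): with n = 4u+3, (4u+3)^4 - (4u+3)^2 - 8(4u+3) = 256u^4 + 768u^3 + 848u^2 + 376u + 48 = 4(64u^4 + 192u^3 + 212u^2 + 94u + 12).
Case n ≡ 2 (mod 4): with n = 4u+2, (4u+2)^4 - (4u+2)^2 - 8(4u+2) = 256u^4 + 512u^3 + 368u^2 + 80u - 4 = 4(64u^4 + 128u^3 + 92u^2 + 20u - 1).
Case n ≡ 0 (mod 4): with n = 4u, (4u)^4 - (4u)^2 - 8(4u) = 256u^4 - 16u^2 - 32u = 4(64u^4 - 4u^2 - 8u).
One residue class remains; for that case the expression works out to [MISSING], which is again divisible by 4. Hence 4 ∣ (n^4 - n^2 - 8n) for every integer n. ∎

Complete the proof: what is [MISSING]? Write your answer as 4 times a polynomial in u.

4(64u^4 + 64u^3 + 20u^2 - 6u - 2)

The residues treated are {3, 2, 0}, so the missing case is n ≡ 1 (mod 4); write n = 4u+1.
Then (4u+1)^4 - (4u+1)^2 - 8(4u+1) = 256u^4 + 256u^3 + 80u^2 - 24u - 8 = 4(64u^4 + 64u^3 + 20u^2 - 6u - 2).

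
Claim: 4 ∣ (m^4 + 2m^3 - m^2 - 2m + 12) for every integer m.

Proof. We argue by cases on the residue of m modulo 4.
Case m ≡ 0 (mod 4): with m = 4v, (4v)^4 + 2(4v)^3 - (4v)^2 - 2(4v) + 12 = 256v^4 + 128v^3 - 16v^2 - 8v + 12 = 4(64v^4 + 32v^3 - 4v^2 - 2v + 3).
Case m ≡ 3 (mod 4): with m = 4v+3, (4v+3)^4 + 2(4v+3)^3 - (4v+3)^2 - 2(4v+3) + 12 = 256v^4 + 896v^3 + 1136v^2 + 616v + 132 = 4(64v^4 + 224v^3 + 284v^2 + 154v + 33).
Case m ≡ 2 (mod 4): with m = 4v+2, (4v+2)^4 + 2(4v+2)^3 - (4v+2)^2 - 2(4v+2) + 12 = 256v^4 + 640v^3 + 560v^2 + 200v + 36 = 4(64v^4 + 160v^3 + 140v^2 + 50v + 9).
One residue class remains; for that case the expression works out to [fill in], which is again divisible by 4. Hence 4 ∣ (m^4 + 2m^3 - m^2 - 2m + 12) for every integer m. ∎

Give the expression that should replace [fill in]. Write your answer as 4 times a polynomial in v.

The residues treated are {0, 3, 2}, so the missing case is m ≡ 1 (mod 4); write m = 4v+1.
Then (4v+1)^4 + 2(4v+1)^3 - (4v+1)^2 - 2(4v+1) + 12 = 256v^4 + 384v^3 + 176v^2 + 24v + 12 = 4(64v^4 + 96v^3 + 44v^2 + 6v + 3).

4(64v^4 + 96v^3 + 44v^2 + 6v + 3)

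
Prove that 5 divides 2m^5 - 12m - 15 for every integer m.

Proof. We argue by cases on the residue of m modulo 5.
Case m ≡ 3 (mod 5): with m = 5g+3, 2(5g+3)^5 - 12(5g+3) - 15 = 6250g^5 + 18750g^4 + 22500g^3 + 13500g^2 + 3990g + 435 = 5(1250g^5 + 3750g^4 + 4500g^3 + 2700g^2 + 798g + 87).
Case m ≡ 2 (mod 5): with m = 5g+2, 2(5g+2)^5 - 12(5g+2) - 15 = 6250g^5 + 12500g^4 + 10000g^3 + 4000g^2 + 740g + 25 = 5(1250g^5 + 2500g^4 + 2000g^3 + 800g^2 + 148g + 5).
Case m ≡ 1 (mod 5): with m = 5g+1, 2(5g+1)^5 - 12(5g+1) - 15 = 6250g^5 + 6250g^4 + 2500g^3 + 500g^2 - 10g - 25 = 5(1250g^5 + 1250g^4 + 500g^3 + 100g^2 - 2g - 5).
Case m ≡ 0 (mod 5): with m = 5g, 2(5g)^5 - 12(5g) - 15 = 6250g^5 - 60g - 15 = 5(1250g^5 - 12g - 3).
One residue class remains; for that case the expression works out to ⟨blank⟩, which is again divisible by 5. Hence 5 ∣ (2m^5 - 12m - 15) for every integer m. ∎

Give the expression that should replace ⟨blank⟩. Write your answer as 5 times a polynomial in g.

5(1250g^5 + 5000g^4 + 8000g^3 + 6400g^2 + 2548g + 397)

The residues treated are {3, 2, 1, 0}, so the missing case is m ≡ 4 (mod 5); write m = 5g+4.
Then 2(5g+4)^5 - 12(5g+4) - 15 = 6250g^5 + 25000g^4 + 40000g^3 + 32000g^2 + 12740g + 1985 = 5(1250g^5 + 5000g^4 + 8000g^3 + 6400g^2 + 2548g + 397).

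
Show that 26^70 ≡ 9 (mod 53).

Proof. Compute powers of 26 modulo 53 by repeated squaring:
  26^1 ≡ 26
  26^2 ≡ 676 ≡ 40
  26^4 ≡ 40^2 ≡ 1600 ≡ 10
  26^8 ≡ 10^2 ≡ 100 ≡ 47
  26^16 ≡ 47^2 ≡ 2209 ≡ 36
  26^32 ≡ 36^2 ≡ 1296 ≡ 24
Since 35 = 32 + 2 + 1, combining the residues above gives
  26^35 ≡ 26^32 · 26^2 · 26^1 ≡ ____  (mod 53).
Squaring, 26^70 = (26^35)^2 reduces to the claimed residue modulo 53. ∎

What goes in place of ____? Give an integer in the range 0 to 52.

50

Multiply the listed residues: 24 · 40 · 26 = 960 → 24960.
Reducing modulo 53: 24960 = 470·53 + 50, so 26^35 ≡ 50.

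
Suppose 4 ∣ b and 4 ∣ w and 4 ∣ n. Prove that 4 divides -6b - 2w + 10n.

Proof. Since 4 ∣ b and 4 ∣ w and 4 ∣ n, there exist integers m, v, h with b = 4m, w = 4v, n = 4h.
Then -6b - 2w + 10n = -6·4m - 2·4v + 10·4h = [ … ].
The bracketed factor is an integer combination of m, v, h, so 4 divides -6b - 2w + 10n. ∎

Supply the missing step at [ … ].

Pull the common 4 out of every term: -6·4m - 2·4v + 10·4h = 4(10h - 6m - 2v).
10h - 6m - 2v is an integer, which exhibits the divisibility.

4(10h - 6m - 2v)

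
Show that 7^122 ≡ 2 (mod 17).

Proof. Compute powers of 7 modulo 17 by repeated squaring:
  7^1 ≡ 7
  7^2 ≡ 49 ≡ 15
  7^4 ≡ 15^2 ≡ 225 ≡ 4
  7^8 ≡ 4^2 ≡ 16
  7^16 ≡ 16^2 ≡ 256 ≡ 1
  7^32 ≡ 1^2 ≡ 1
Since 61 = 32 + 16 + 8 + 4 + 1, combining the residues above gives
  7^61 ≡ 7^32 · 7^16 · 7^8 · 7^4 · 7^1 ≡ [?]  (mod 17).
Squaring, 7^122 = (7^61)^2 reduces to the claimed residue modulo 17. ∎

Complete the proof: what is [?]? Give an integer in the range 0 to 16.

7^32 · 7^16 · 7^8 · 7^4 · 7^1 ≡ 1 · 1 · 16 · 4 · 7 = 448.
448 mod 17 = 6, so 7^61 ≡ 6 (mod 17).

6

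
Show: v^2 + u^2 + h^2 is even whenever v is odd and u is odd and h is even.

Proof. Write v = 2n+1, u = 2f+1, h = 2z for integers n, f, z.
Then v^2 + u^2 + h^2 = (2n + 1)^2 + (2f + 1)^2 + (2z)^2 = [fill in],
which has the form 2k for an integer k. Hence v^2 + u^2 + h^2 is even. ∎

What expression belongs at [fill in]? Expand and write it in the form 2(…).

(2n + 1)^2 + (2f + 1)^2 + (2z)^2 = 4f^2 + 4f + 4n^2 + 4n + 4z^2 + 2
= 2(2f^2 + 2f + 2n^2 + 2n + 2z^2 + 1).
Since 2f^2 + 2f + 2n^2 + 2n + 2z^2 + 1 is an integer, the sum of squares is of the form 2k for an integer k.

2(2f^2 + 2f + 2n^2 + 2n + 2z^2 + 1)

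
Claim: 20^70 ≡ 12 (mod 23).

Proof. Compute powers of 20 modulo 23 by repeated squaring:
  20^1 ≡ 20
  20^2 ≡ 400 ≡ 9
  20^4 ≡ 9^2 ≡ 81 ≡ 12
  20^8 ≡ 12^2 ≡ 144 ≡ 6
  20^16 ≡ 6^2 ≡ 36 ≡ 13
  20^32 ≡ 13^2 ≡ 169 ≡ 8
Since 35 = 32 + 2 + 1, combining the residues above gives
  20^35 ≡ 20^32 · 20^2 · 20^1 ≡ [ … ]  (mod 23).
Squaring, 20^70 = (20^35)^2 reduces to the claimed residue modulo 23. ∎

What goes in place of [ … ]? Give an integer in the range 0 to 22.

14

Multiply the listed residues: 8 · 9 · 20 = 72 → 1440.
Reducing modulo 23: 1440 = 62·23 + 14, so 20^35 ≡ 14.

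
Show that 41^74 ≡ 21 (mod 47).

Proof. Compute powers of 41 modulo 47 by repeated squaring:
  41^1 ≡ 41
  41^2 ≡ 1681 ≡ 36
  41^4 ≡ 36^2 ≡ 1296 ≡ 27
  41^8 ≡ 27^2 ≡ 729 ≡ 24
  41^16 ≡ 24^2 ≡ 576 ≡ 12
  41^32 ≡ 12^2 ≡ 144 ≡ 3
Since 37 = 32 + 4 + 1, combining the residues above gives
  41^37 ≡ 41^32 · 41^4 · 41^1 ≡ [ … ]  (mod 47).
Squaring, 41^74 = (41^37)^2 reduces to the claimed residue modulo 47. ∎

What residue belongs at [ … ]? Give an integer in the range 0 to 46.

31

41^32 · 41^4 · 41^1 ≡ 3 · 27 · 41 = 3321.
3321 mod 47 = 31, so 41^37 ≡ 31 (mod 47).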